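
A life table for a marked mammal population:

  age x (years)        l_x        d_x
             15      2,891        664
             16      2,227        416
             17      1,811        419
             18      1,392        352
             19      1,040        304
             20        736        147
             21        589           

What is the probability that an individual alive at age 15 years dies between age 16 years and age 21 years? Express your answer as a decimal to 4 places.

This is the probability of reaching 16 but not 21, conditional on being alive at 15: (l_16 − l_21) / l_15.
= (2,227 − 589) / 2,891 = 1,638 / 2,891 = 0.566586.

0.5666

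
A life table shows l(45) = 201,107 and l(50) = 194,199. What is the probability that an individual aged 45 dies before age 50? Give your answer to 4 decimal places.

0.0343

P(die before 50 | alive at 45) = 1 − l(50)/l(45) = 1 − 194,199/201,107 = (6,908)/201,107 = 0.034350.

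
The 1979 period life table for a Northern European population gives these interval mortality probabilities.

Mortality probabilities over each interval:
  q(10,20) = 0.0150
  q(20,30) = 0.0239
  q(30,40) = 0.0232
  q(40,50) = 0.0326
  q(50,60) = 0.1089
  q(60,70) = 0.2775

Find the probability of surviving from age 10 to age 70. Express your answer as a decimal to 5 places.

0.58493

Chaining the interval survival probabilities: (1 − 0.0150) × (1 − 0.0239) × (1 − 0.0232) × (1 − 0.0326) × (1 − 0.1089) × (1 − 0.2775).
= 0.9850 × 0.9761 × 0.9768 × 0.9674 × 0.8911 × 0.7225 = 0.584934.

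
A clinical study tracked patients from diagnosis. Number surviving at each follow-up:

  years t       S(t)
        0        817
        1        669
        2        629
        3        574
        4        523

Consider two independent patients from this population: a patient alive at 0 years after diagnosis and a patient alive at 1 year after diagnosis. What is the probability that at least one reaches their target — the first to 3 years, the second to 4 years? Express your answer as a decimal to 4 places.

p₁ = S(3)/S(0) = 574/817 = 0.702570; p₂ = S(4)/S(1) = 523/669 = 0.781764.
P(at least one) = 1 − (1−p₁)(1−p₂) = 1 − 0.297430 × 0.218236 = 0.935090.

0.9351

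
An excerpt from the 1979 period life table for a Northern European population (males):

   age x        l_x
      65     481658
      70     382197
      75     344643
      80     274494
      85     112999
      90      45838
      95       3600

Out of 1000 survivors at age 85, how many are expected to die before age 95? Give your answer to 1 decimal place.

968.1

The relevant probability is 1 − 3600/112999 = 0.968141.
Expected number = 1000 × 0.968141 = 968.1.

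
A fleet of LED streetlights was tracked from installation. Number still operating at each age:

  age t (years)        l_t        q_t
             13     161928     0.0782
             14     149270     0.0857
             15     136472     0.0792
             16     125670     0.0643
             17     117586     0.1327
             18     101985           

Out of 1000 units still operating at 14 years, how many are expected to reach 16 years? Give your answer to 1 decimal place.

The relevant probability is 125670/149270 = 0.841897.
Expected number = 1000 × 0.841897 = 841.9.

841.9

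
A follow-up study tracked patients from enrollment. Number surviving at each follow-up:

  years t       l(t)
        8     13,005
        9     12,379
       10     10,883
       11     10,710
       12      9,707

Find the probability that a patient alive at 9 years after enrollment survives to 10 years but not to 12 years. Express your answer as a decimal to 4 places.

This is the probability of reaching 10 but not 12, conditional on being alive at 9: (l(10) − l(12)) / l(9).
= (10,883 − 9,707) / 12,379 = 1,176 / 12,379 = 0.095000.

0.0950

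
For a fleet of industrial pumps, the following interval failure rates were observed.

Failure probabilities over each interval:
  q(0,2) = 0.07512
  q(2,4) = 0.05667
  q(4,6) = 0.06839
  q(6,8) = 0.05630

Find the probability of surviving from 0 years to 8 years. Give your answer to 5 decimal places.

The overall survival probability is (1 − 0.07512) × (1 − 0.05667) × (1 − 0.06839) × (1 − 0.05630).
= 0.92488 × 0.94333 × 0.93161 × 0.94370 = 0.767038.

0.76704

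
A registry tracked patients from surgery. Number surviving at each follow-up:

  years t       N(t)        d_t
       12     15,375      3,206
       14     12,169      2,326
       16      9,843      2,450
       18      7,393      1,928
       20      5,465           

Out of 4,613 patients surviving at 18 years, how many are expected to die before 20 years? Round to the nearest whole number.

1203

The relevant probability is 1 − 5,465/7,393 = 0.260787.
Expected number = 4,613 × 0.260787 = 1203.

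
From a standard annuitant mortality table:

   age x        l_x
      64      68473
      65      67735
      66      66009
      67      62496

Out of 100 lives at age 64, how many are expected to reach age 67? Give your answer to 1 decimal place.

91.3

The relevant probability is 62496/68473 = 0.912710.
Expected number = 100 × 0.912710 = 91.3.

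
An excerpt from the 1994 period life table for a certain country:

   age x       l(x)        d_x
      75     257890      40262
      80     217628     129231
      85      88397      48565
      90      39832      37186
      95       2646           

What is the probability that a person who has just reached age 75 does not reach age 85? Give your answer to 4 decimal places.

0.6572

P(die before 85 | alive at 75) = 1 − l(85)/l(75) = 1 − 88397/257890 = (169493)/257890 = 0.657230.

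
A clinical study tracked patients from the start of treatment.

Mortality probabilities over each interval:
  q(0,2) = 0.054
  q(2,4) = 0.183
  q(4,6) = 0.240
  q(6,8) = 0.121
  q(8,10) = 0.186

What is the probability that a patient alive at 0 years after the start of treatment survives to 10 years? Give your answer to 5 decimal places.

0.42028

Chaining the interval survival probabilities: (1 − 0.054) × (1 − 0.183) × (1 − 0.240) × (1 − 0.121) × (1 − 0.186).
= 0.946 × 0.817 × 0.760 × 0.879 × 0.814 = 0.420281.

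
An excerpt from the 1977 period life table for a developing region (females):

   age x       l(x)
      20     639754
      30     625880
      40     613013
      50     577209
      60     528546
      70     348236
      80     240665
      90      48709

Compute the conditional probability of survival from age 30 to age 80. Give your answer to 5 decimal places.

0.38452

The conditional survival probability is l(80)/l(30) = 240665/625880 = 0.384523.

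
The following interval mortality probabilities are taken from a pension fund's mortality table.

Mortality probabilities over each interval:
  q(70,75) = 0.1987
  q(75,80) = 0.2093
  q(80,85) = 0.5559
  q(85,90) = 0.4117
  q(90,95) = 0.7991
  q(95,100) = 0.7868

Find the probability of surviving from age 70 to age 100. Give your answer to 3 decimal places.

0.007

The overall survival probability is (1 − 0.1987) × (1 − 0.2093) × (1 − 0.5559) × (1 − 0.4117) × (1 − 0.7991) × (1 − 0.7868).
= 0.8013 × 0.7907 × 0.4441 × 0.5883 × 0.2009 × 0.2132 = 0.007090.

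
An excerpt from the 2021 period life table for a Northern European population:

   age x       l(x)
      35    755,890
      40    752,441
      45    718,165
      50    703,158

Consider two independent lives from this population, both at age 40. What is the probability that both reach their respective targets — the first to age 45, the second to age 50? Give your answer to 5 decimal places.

0.89193

p₁ = l(45)/l(40) = 718,165/752,441 = 0.954447; p₂ = l(50)/l(40) = 703,158/752,441 = 0.934503.
P(both) = p₁ × p₂ = 0.954447 × 0.934503 = 0.891934.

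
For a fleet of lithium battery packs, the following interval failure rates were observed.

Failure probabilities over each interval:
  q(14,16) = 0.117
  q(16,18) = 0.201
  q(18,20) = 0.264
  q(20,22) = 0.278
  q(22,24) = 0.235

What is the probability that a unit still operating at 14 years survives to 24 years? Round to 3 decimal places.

Chaining the interval survival probabilities: (1 − 0.117) × (1 − 0.201) × (1 − 0.264) × (1 − 0.278) × (1 − 0.235).
= 0.883 × 0.799 × 0.736 × 0.722 × 0.765 = 0.286803.

0.287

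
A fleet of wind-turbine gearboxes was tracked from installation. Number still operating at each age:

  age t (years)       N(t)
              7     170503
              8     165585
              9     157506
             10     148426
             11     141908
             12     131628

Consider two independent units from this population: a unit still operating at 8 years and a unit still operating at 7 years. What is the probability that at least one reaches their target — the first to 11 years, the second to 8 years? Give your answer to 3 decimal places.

0.996

p₁ = N(11)/N(8) = 141908/165585 = 0.857010; p₂ = N(8)/N(7) = 165585/170503 = 0.971156.
P(at least one) = 1 − (1−p₁)(1−p₂) = 1 − 0.142990 × 0.028844 = 0.995876.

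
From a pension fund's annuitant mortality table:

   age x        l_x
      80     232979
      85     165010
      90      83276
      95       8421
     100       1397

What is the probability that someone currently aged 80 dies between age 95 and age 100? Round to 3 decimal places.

0.030

We want 15|5q80 = (l_95 − l_100)/l_80.
This is the probability of reaching 95 but not 100, conditional on being alive at 80: (l_95 − l_100) / l_80.
= (8421 − 1397) / 232979 = 7024 / 232979 = 0.030149.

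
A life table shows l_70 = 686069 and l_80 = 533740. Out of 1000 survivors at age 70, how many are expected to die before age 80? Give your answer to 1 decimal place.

222.0

The relevant probability is 1 − 533740/686069 = 0.222032.
Expected number = 1000 × 0.222032 = 222.0.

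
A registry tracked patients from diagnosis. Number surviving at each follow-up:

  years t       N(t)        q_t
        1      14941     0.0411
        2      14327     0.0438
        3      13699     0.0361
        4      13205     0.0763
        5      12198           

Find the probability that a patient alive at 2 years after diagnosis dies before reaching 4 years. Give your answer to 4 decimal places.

P(die before 4 | alive at 2) = 1 − N(4)/N(2) = 1 − 13205/14327 = (1122)/14327 = 0.078314.

0.0783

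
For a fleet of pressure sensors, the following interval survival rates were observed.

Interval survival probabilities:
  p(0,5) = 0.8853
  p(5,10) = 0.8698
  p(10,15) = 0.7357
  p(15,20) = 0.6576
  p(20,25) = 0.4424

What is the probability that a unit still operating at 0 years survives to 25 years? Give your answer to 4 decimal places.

0.1648

Survival from 0 to 25 is the product of surviving each interval: 0.8853 × 0.8698 × 0.7357 × 0.6576 × 0.4424.
= 0.164812.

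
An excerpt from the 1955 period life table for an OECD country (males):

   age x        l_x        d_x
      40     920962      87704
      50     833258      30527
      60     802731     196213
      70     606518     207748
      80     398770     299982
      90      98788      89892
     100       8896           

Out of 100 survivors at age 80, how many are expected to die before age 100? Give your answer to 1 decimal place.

The relevant probability is 1 − 8896/398770 = 0.977691.
Expected number = 100 × 0.977691 = 97.8.

97.8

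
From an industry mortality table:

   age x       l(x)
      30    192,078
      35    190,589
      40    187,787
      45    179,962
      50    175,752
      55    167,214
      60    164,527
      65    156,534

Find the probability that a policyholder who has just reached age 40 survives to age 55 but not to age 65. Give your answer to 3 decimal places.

This is the probability of reaching 55 but not 65, conditional on being alive at 40: (l(55) − l(65)) / l(40).
= (167,214 − 156,534) / 187,787 = 10,680 / 187,787 = 0.056873.

0.057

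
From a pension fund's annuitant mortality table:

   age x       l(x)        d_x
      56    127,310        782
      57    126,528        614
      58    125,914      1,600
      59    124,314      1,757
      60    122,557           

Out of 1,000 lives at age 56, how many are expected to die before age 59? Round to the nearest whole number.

The relevant probability is 1 − 124,314/127,310 = 0.023533.
Expected number = 1,000 × 0.023533 = 24.

24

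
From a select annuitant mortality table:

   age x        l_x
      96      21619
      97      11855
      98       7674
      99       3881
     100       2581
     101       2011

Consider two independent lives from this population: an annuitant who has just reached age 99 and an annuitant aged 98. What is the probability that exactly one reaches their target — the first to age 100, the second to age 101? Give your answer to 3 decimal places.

0.579

p₁ = l_100/l_99 = 2581/3881 = 0.665035; p₂ = l_101/l_98 = 2011/7674 = 0.262054.
P(exactly one) = p₁(1−p₂) + (1−p₁)p₂ = 0.490760 + 0.087779 = 0.578539.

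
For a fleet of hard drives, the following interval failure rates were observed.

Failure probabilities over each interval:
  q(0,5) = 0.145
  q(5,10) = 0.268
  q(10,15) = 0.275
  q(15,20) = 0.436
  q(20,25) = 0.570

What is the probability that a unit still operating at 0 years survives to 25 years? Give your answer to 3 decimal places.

Survival from 0 to 25 is the product of surviving each interval: (1 − 0.145) × (1 − 0.268) × (1 − 0.275) × (1 − 0.436) × (1 − 0.570).
= 0.855 × 0.732 × 0.725 × 0.564 × 0.430 = 0.110043.

0.110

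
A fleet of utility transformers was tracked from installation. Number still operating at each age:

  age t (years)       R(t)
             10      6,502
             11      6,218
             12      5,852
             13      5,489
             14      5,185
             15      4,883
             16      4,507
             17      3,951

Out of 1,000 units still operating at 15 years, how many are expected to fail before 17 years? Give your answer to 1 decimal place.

The relevant probability is 1 − 3,951/4,883 = 0.190866.
Expected number = 1,000 × 0.190866 = 190.9.

190.9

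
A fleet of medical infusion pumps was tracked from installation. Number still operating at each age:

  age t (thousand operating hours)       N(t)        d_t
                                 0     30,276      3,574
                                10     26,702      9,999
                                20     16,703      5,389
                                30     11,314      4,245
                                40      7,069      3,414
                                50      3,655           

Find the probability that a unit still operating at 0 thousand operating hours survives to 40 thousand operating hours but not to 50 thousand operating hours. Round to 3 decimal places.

0.113

This is the probability of reaching 40 but not 50, conditional on being operational at 0: (N(40) − N(50)) / N(0).
= (7,069 − 3,655) / 30,276 = 3,414 / 30,276 = 0.112763.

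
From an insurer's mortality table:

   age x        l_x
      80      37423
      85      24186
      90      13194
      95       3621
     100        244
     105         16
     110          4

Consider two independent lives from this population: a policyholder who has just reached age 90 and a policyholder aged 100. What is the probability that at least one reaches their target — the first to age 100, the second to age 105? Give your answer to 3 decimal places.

p₁ = l_100/l_90 = 244/13194 = 0.018493; p₂ = l_105/l_100 = 16/244 = 0.065574.
P(at least one) = 1 − (1−p₁)(1−p₂) = 1 − 0.981507 × 0.934426 = 0.082854.

0.083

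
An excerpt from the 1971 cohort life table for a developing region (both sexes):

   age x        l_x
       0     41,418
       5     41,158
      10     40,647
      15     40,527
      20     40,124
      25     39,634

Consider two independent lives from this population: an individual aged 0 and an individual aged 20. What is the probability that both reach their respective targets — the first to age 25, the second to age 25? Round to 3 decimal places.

0.945

p₁ = l_25/l_0 = 39,634/41,418 = 0.956927; p₂ = l_25/l_20 = 39,634/40,124 = 0.987788.
P(both) = p₁ × p₂ = 0.956927 × 0.987788 = 0.945241.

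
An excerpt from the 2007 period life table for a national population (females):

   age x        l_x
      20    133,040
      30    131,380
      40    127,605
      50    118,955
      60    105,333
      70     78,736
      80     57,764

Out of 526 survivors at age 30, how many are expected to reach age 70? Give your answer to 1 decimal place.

315.2

The relevant probability is 78,736/131,380 = 0.599300.
Expected number = 526 × 0.599300 = 315.2.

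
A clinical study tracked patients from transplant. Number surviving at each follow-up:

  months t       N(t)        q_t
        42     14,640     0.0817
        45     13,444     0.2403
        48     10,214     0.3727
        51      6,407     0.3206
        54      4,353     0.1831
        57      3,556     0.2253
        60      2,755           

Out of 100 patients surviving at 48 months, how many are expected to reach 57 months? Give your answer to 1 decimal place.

34.8

The relevant probability is 3,556/10,214 = 0.348150.
Expected number = 100 × 0.348150 = 34.8.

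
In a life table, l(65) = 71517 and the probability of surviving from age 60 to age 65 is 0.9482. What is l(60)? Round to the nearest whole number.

75424

l(60) = l(65) / p = 71517 / 0.9482 = 75424.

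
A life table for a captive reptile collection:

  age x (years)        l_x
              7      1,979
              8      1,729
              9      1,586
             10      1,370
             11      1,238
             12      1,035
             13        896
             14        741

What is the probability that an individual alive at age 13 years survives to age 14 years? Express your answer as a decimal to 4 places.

0.8270

The conditional survival probability is l_14/l_13 = 741/896 = 0.827009.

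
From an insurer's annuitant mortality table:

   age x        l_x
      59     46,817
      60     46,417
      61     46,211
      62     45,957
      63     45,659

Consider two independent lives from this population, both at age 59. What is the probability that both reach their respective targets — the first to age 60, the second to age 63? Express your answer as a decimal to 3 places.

p₁ = l_60/l_59 = 46,417/46,817 = 0.991456; p₂ = l_63/l_59 = 45,659/46,817 = 0.975265.
P(both) = p₁ × p₂ = 0.991456 × 0.975265 = 0.966932.

0.967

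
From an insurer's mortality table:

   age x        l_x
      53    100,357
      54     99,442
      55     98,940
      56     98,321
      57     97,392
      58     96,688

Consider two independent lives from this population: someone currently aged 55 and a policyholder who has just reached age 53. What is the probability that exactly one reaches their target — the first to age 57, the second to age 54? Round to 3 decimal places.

0.024

p₁ = l_57/l_55 = 97,392/98,940 = 0.984354; p₂ = l_54/l_53 = 99,442/100,357 = 0.990883.
P(exactly one) = p₁(1−p₂) + (1−p₁)p₂ = 0.008974 + 0.015503 = 0.024478.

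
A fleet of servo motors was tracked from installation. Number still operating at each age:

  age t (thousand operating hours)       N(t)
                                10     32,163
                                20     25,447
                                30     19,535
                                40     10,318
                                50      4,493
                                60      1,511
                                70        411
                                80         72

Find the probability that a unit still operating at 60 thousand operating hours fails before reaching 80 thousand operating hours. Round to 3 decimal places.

P(fail before 80 | operational at 60) = 1 − N(80)/N(60) = 1 − 72/1,511 = (1,439)/1,511 = 0.952349.

0.952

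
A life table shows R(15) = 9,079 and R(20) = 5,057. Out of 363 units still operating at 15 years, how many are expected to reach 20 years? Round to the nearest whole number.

The relevant probability is 5,057/9,079 = 0.557000.
Expected number = 363 × 0.557000 = 202.

202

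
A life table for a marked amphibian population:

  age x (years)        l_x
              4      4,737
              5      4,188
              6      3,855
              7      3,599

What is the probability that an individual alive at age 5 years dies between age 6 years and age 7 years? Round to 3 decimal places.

This is the probability of reaching 6 but not 7, conditional on being alive at 5: (l_6 − l_7) / l_5.
= (3,855 − 3,599) / 4,188 = 256 / 4,188 = 0.061127.

0.061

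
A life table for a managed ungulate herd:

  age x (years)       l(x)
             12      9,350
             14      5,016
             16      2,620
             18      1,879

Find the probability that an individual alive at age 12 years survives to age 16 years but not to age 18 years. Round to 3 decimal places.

0.079

This is the probability of reaching 16 but not 18, conditional on being alive at 12: (l(16) − l(18)) / l(12).
= (2,620 − 1,879) / 9,350 = 741 / 9,350 = 0.079251.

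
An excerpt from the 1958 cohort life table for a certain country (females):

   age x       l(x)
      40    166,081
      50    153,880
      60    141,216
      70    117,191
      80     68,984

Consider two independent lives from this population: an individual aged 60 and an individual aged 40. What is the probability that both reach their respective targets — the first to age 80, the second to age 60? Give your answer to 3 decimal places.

0.415

p₁ = l(80)/l(60) = 68,984/141,216 = 0.488500; p₂ = l(60)/l(40) = 141,216/166,081 = 0.850284.
P(both) = p₁ × p₂ = 0.488500 × 0.850284 = 0.415364.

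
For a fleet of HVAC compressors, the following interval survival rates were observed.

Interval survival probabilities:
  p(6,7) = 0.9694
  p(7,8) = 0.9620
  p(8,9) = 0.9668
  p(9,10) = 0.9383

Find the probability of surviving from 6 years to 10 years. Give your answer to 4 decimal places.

0.8460

The overall survival probability is 0.9694 × 0.9620 × 0.9668 × 0.9383.
= 0.845973.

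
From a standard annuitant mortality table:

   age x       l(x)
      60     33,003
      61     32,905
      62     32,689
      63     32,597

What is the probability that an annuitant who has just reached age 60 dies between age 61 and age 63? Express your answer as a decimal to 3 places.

This is the probability of reaching 61 but not 63, conditional on being alive at 60: (l(61) − l(63)) / l(60).
= (32,905 − 32,597) / 33,003 = 308 / 33,003 = 0.009332.

0.009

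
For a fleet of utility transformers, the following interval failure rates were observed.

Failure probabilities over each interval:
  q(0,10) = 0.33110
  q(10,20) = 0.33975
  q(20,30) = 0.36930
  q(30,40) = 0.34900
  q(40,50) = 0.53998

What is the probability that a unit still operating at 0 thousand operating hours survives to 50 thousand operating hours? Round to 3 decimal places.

0.083

P(survive 0→50) = (1 − 0.33110) × (1 − 0.33975) × (1 − 0.36930) × (1 − 0.34900) × (1 − 0.53998).
= 0.66890 × 0.66025 × 0.63070 × 0.65100 × 0.46002 = 0.083416.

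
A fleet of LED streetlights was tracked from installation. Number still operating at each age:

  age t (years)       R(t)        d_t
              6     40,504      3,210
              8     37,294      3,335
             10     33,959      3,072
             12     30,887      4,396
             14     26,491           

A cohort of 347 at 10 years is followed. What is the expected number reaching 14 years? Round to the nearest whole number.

The relevant probability is 26,491/33,959 = 0.780088.
Expected number = 347 × 0.780088 = 271.

271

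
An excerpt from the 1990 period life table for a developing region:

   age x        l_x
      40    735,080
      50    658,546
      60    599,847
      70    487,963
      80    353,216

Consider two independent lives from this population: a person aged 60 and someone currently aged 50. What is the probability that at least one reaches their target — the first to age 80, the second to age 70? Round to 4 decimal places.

p₁ = l_80/l_60 = 353,216/599,847 = 0.588843; p₂ = l_70/l_50 = 487,963/658,546 = 0.740970.
P(at least one) = 1 − (1−p₁)(1−p₂) = 1 − 0.411157 × 0.259030 = 0.893498.

0.8935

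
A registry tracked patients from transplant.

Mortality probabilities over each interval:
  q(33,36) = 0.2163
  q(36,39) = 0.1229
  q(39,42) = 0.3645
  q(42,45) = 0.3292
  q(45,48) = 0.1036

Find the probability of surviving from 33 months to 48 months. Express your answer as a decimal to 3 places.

0.263

P(survive 33→48) = (1 − 0.2163) × (1 − 0.1229) × (1 − 0.3645) × (1 − 0.3292) × (1 − 0.1036).
= 0.7837 × 0.8771 × 0.6355 × 0.6708 × 0.8964 = 0.262669.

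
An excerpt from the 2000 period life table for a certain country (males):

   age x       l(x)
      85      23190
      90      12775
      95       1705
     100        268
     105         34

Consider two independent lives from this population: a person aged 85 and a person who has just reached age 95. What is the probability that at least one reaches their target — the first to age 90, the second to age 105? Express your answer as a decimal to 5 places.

0.55984

p₁ = l(90)/l(85) = 12775/23190 = 0.550884; p₂ = l(105)/l(95) = 34/1705 = 0.019941.
P(at least one) = 1 − (1−p₁)(1−p₂) = 1 − 0.449116 × 0.980059 = 0.559840.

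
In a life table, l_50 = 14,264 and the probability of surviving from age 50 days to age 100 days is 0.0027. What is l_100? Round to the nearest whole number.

39

l_100 = l_50 × p = 14,264 × 0.0027 = 39.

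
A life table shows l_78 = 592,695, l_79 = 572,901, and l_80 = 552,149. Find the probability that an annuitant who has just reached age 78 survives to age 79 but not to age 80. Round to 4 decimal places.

0.0350

We want 1|1q78 = (l_79 − l_80)/l_78.
This is the probability of reaching 79 but not 80, conditional on being alive at 78: (l_79 − l_80) / l_78.
= (572,901 − 552,149) / 592,695 = 20,752 / 592,695 = 0.035013.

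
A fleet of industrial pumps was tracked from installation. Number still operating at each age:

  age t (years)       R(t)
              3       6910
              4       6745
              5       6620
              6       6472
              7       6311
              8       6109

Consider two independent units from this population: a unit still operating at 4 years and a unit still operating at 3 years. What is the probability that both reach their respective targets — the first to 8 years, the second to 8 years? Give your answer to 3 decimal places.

0.801

p₁ = R(8)/R(4) = 6109/6745 = 0.905708; p₂ = R(8)/R(3) = 6109/6910 = 0.884081.
P(both) = p₁ × p₂ = 0.905708 × 0.884081 = 0.800719.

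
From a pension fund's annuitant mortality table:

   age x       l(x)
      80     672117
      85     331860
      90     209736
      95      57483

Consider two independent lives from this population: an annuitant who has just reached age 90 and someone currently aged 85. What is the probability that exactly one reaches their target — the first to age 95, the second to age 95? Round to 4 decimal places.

0.3523

p₁ = l(95)/l(90) = 57483/209736 = 0.274073; p₂ = l(95)/l(85) = 57483/331860 = 0.173215.
P(exactly one) = p₁(1−p₂) + (1−p₁)p₂ = 0.226599 + 0.125741 = 0.352341.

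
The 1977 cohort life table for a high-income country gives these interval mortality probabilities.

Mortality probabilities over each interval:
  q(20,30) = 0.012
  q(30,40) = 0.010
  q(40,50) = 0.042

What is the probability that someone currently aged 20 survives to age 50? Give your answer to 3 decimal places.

Chaining the interval survival probabilities: (1 − 0.012) × (1 − 0.010) × (1 − 0.042).
= 0.988 × 0.990 × 0.958 = 0.937039.

0.937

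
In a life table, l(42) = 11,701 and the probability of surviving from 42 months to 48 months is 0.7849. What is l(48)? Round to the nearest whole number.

9184

l(48) = l(42) × p = 11,701 × 0.7849 = 9184.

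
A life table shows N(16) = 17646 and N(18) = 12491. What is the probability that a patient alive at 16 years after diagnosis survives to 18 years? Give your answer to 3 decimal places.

The conditional survival probability is N(18)/N(16) = 12491/17646 = 0.707866.

0.708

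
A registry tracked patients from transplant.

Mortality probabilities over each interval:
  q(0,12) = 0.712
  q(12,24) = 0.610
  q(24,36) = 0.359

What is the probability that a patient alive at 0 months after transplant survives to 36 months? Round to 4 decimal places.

Chaining the interval survival probabilities: (1 − 0.712) × (1 − 0.610) × (1 − 0.359).
= 0.288 × 0.390 × 0.641 = 0.071997.

0.0720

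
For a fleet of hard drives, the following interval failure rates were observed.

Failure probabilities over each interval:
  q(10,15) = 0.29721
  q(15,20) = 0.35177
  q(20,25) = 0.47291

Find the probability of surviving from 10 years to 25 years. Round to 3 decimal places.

The overall survival probability is (1 − 0.29721) × (1 − 0.35177) × (1 − 0.47291).
= 0.70279 × 0.64823 × 0.52709 = 0.240126.

0.240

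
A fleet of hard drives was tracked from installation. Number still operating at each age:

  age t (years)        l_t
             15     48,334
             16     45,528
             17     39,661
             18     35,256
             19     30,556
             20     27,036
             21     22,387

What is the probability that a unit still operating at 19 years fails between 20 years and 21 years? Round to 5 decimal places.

0.15215

This is the probability of reaching 20 but not 21, conditional on being operational at 19: (l_20 − l_21) / l_19.
= (27,036 − 22,387) / 30,556 = 4,649 / 30,556 = 0.152147.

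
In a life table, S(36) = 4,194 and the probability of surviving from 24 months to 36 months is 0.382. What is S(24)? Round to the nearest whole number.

S(24) = S(36) / p = 4,194 / 0.382 = 10979.

10979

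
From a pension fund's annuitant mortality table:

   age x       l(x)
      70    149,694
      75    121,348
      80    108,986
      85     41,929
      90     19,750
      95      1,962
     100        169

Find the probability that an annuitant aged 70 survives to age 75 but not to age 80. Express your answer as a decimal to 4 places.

This is the probability of reaching 75 but not 80, conditional on being alive at 70: (l(75) − l(80)) / l(70).
= (121,348 − 108,986) / 149,694 = 12,362 / 149,694 = 0.082582.

0.0826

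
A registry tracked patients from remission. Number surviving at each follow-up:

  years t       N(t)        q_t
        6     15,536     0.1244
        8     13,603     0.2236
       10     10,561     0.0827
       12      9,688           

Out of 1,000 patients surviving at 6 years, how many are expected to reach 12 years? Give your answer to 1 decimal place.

The relevant probability is 9,688/15,536 = 0.623584.
Expected number = 1,000 × 0.623584 = 623.6.

623.6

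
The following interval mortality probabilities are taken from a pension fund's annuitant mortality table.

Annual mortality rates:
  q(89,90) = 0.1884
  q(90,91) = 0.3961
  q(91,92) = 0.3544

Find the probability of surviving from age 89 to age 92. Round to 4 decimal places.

Survival from 89 to 92 is the product of surviving each interval: (1 − 0.1884) × (1 − 0.3961) × (1 − 0.3544).
= 0.8116 × 0.6039 × 0.6456 = 0.316425.

0.3164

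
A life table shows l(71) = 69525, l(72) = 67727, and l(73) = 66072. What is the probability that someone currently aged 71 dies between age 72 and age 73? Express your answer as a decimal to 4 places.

This is the probability of reaching 72 but not 73, conditional on being alive at 71: (l(72) − l(73)) / l(71).
= (67727 − 66072) / 69525 = 1655 / 69525 = 0.023804.

0.0238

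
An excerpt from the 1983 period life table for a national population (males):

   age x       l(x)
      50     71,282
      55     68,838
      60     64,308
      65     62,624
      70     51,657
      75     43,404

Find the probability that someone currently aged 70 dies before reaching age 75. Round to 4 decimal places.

P(die before 75 | alive at 70) = 1 − l(75)/l(70) = 1 − 43,404/51,657 = (8,253)/51,657 = 0.159765.

0.1598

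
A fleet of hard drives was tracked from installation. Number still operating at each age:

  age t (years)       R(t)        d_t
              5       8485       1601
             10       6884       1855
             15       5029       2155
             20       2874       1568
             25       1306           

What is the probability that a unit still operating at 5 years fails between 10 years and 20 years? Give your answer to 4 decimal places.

0.4726

This is the probability of reaching 10 but not 20, conditional on being operational at 5: (R(10) − R(20)) / R(5).
= (6884 − 2874) / 8485 = 4010 / 8485 = 0.472599.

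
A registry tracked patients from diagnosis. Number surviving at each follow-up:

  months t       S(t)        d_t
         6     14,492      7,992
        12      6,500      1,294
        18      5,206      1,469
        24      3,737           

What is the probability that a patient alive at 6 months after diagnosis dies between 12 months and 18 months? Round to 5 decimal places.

This is the probability of reaching 12 but not 18, conditional on being alive at 6: (S(12) − S(18)) / S(6).
= (6,500 − 5,206) / 14,492 = 1,294 / 14,492 = 0.089291.

0.08929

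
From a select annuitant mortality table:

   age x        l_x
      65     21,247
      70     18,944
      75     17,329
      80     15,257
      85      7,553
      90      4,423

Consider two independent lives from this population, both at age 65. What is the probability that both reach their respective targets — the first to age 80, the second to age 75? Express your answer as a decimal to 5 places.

p₁ = l_80/l_65 = 15,257/21,247 = 0.718078; p₂ = l_75/l_65 = 17,329/21,247 = 0.815597.
P(both) = p₁ × p₂ = 0.718078 × 0.815597 = 0.585662.

0.58566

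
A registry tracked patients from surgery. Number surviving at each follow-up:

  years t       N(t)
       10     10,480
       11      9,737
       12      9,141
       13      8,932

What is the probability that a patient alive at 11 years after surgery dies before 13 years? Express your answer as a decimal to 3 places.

0.083

P(die before 13 | alive at 11) = 1 − N(13)/N(11) = 1 − 8,932/9,737 = (805)/9,737 = 0.082674.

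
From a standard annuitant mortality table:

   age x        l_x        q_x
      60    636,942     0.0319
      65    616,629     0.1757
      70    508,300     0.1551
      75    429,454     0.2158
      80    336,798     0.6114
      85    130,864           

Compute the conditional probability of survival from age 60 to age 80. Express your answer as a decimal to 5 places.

We want 20p60 = l_80/l_60.
The conditional survival probability is l_80/l_60 = 336,798/636,942 = 0.528773.

0.52877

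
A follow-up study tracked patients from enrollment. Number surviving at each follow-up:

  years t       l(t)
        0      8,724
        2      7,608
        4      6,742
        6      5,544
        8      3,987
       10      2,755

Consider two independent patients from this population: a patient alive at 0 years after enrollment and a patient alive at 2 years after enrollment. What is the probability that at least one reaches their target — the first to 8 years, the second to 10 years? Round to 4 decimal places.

0.6536

p₁ = l(8)/l(0) = 3,987/8,724 = 0.457015; p₂ = l(10)/l(2) = 2,755/7,608 = 0.362119.
P(at least one) = 1 − (1−p₁)(1−p₂) = 1 − 0.542985 × 0.637881 = 0.653640.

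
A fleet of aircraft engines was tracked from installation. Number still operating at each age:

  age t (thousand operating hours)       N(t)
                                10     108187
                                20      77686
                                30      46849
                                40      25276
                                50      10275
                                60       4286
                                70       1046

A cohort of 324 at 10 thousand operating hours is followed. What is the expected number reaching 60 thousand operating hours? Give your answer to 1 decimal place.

12.8

The relevant probability is 4286/108187 = 0.039617.
Expected number = 324 × 0.039617 = 12.8.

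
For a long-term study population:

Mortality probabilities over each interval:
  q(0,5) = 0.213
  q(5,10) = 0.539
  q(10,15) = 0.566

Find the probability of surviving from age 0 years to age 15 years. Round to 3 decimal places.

0.157

Chaining the interval survival probabilities: (1 − 0.213) × (1 − 0.539) × (1 − 0.566).
= 0.787 × 0.461 × 0.434 = 0.157458.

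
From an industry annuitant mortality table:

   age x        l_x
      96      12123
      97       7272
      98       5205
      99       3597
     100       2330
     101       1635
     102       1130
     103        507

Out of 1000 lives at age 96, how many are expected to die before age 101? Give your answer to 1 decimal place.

865.1

The relevant probability is 1 − 1635/12123 = 0.865132.
Expected number = 1000 × 0.865132 = 865.1.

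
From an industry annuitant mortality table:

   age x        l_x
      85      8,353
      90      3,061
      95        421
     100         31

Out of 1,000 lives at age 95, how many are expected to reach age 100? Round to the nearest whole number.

74

The relevant probability is 31/421 = 0.073634.
Expected number = 1,000 × 0.073634 = 74.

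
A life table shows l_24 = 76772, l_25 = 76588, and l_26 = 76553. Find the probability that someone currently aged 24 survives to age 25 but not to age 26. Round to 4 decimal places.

0.0005

We want 1|1q24 = (l_25 − l_26)/l_24.
This is the probability of reaching 25 but not 26, conditional on being alive at 24: (l_25 − l_26) / l_24.
= (76588 − 76553) / 76772 = 35 / 76772 = 0.000456.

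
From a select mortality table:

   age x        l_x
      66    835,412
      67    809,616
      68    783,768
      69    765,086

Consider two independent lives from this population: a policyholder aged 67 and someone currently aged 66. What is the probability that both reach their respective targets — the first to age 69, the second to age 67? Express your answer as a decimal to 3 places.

p₁ = l_69/l_67 = 765,086/809,616 = 0.944999; p₂ = l_67/l_66 = 809,616/835,412 = 0.969122.
P(both) = p₁ × p₂ = 0.944999 × 0.969122 = 0.915819.

0.916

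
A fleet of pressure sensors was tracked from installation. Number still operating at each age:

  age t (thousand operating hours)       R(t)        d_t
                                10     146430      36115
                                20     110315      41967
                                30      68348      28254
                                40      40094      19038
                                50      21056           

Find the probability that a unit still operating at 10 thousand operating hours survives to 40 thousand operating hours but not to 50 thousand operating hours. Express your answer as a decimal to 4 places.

0.1300

This is the probability of reaching 40 but not 50, conditional on being operational at 10: (R(40) − R(50)) / R(10).
= (40094 − 21056) / 146430 = 19038 / 146430 = 0.130014.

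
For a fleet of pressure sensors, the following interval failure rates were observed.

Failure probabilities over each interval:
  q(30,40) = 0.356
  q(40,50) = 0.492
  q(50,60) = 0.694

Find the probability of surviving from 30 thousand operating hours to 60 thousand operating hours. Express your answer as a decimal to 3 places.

0.100

Chaining the interval survival probabilities: (1 − 0.356) × (1 − 0.492) × (1 − 0.694).
= 0.644 × 0.508 × 0.306 = 0.100109.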